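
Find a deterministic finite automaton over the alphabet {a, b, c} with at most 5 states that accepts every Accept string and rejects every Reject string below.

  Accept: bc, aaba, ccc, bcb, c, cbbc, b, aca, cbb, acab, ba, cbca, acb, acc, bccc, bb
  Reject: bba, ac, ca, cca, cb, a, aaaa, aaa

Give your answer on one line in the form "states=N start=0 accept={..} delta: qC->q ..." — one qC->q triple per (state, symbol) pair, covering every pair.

Fold the examples into a partial DFA from state 0: repeatedly fix the first undefined (state, symbol) met by the shortest-then-alphabetical prefix, trying targets in increasing order and rejecting any under which an Accept and a Reject string meet in one state with the same remainder; add a state when all current targets are rejected. Accepting states are where Accept strings end.
a: 0a undefined. 0a->0: no, c/ac meet in 0 with "c" left. Open state 1: 0a->1.
b: 0b undefined. 0b->0: no, bcb/cb meet in 0 with "cb" left. 0b->1: no, bc/ac meet in 1 with "c" left. Open state 2: 0b->2.
c: 0c undefined. 0c->0: no, b/cb meet in 2. 0c->1: no, c/a meet in 1. 0c->2: no, ba/ca meet in 2 with "a" left. Open state 3: 0c->3.
aa: 1a undefined. 1a->0: ok.
ac: 1c undefined. 1c->0: no, aca/a meet in 1. 1c->1: no, aca/aaaa meet in 0. 1c->2: no, b/ac meet in 2. 1c->3: no, c/ac meet in 3. Open state 4: 1c->4.
ba: 2a undefined. 2a->0: no, aaba/aaaa meet in 0. 2a->1: no, aaba/a meet in 1. 2a->2: ok.
bb: 2b undefined. 2b->0: no, bb/aaaa meet in 0. 2b->1: no, bb/a meet in 1. 2b->2: no, aaba/bba meet in 2. 2b->3: ok.
bc: 2c undefined. 2c->0: no, bc/aaaa meet in 0. 2c->1: no, bc/a meet in 1. 2c->2: ok.
ca: 3a undefined. 3a->0: ok.
cb: 3b undefined. 3b->0: no, cbca/bba meet in 0. 3b->1: ok.
cc: 3c undefined. 3c->0: ok.
aca: 4a undefined. 4a->0: no, aca/bba meet in 0. 4a->1: no, aca/cca meet in 1. 4a->2: ok.
acb: 4b undefined. 4b->0: no, acb/bba meet in 0. 4b->1: no, acb/cca meet in 1. 4b->2: ok.
acc: 4c undefined. 4c->0: no, acc/bba meet in 0. 4c->1: no, acc/cca meet in 1. 4c->2: ok.
cbb: 1b undefined. 1b->0: no, cbb/bba meet in 0. 1b->1: no, cbbc/ac meet in 4. 1b->2: ok.
All examples now run through 5 states with every (state, symbol) defined. Accept strings end in {2,3}, Reject strings end in {0,1,4}; accept={2,3}.

states=5 start=0 accept={2,3} delta: 0a->1 0b->2 0c->3 1a->0 1b->2 1c->4 2a->2 2b->3 2c->2 3a->0 3b->1 3c->0 4a->2 4b->2 4c->2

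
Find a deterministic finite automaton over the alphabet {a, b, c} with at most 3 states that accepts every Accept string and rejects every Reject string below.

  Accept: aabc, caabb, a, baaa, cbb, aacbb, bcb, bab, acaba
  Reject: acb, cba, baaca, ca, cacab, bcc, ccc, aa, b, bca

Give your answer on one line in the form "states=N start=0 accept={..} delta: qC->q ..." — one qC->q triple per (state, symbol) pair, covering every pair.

states=3 start=0 accept={1} delta: 0a->1 0b->0 0c->1 1a->0 1b->1 1c->2 2a->0 2b->0 2c->0

Fold the examples into a partial DFA from state 0: repeatedly fix the first undefined (state, symbol) met by the shortest-then-alphabetical prefix, trying targets in increasing order and rejecting any under which an Accept and a Reject string meet in one state with the same remainder; add a state when all current targets are rejected. Accepting states are where Accept strings end.
a: 0a undefined. 0a->0: no, a/aa meet in 0. Open state 1: 0a->1.
b: 0b undefined. 0b->0: ok.
c: 0c undefined. 0c->0: no, a/cba meet in 1. 0c->1: ok.
aa: 1a undefined. 1a->0: ok.
ac: 1c undefined. 1c->0: no, aabc/ccc meet in 1. 1c->1: no, aabc/bcc meet in 1. Open state 2: 1c->2.
cb: 1b undefined. 1b->0: no, aabc/cba meet in 1. 1b->1: ok.
aca: 2a undefined. 2a->0: ok.
acb: 2b undefined. 2b->0: ok.
ccc: 2c undefined. 2c->0: ok.
All examples now run through 3 states with every (state, symbol) defined. Accept strings end in {1}, Reject strings end in {0,2}; accept={1}.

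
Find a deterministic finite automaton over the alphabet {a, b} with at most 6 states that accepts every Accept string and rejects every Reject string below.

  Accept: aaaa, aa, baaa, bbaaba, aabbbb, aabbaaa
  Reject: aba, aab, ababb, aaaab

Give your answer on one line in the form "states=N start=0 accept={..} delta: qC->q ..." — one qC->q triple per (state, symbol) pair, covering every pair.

states=4 start=0 accept={0,3} delta: 0a->0 0b->1 1a->2 1b->3 2a->0 2b->0 3a->1 3b->1

Fold the examples into a partial DFA from state 0: repeatedly fix the first undefined (state, symbol) met by the shortest-then-alphabetical prefix, trying targets in increasing order and rejecting any under which an Accept and a Reject string meet in one state with the same remainder; add a state when all current targets are rejected. Accepting states are where Accept strings end.
a: 0a undefined. 0a->0: ok.
b: 0b undefined. 0b->0: no, aaaa/aba meet in 0. Open state 1: 0b->1.
ba: 1a undefined. 1a->0: no, aaaa/aba meet in 0. 1a->1: no, baaa/aba meet in 1. Open state 2: 1a->2.
bb: 1b undefined. 1b->0: no, bbaaba/aba meet in 2. 1b->1: no, aabbbb/aab meet in 1. 1b->2: no, aabbbb/ababb meet in 2 with "bb" left. Open state 3: 1b->3.
baa: 2a undefined. 2a->0: ok.
bba: 3a undefined. 3a->0: no, bbaaba/aba meet in 2. 3a->1: ok.
abab: 2b undefined. 2b->0: ok.
aabbb: 3b undefined. 3b->0: no, aabbbb/aab meet in 1. 3b->1: ok.
All examples now run through 4 states with every (state, symbol) defined. Accept strings end in {0,3}, Reject strings end in {1,2}; accept={0,3}.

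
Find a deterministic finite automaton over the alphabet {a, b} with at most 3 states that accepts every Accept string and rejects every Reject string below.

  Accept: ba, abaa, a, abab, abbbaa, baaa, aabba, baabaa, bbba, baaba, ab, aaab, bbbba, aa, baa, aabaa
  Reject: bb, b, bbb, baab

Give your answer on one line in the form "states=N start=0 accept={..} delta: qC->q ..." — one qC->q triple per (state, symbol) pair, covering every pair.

Grow the machine one transition at a time. Run the examples from 0; the earliest place one falls off (shortest prefix, ties alphabetical) gets sent to the lowest-numbered state that keeps every Accept/Reject pair distinguishable — a pair clashes when both reach the same state with identical unread suffix — and to a fresh state only if none does.
a: 0a undefined. 0a->0: no, ab/b meet in 0 with "b" left. Open state 1: 0a->1.
b: 0b undefined. 0b->0: ok.
aa: 1a undefined. 1a->0: no, baabaa/bb meet in 0. 1a->1: no, ab/baab meet in 1 with "b" left. Open state 2: 1a->2.
ab: 1b undefined. 1b->0: no, abab/bb meet in 0. 1b->1: no, abab/baab meet in 2 with "b" left. 1b->2: ok.
aaa: 2a undefined. 2a->0: no, abab/bb meet in 0. 2a->1: ok.
aab: 2b undefined. 2b->0: ok.
All examples now run through 3 states with every (state, symbol) defined. Accept strings end in {1,2}, Reject strings end in {0}; accept={1,2}.

states=3 start=0 accept={1,2} delta: 0a->1 0b->0 1a->2 1b->2 2a->1 2b->0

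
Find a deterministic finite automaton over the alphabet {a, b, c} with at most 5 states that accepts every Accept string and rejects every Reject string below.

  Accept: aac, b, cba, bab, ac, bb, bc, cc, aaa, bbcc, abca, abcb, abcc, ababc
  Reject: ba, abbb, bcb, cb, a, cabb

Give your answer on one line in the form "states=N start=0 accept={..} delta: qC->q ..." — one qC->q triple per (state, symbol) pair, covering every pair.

State merging on the prefix tree: take the shortest (then alphabetical) example prefix whose next move is undefined and point that move at state 0, else 1, else 2, ...; a target is out if some Accept/Reject pair would then sit in one state with the same input left (inseparable). If every existing state is out, open a new one.
a: 0a undefined. 0a->0: no, aaa/a meet in 0. Open state 1: 0a->1.
b: 0b undefined. 0b->0: ok.
c: 0c undefined. 0c->0: no, b/bcb meet in 0. 0c->1: no, bab/bcb meet in 1 with "b" left. Open state 2: 0c->2.
aa: 1a undefined. 1a->0: no, aaa/ba meet in 1. 1a->1: no, aaa/ba meet in 1. 1a->2: ok.
ab: 1b undefined. 1b->0: no, b/abbb meet in 0. 1b->1: no, bab/ba meet in 1. 1b->2: ok.
ac: 1c undefined. 1c->0: ok.
ca: 2a undefined. 2a->0: no, b/cabb meet in 0. 2a->1: no, aaa/ba meet in 1. 2a->2: ok.
cb: 2b undefined. 2b->0: no, b/abbb meet in 0. 2b->1: no, cba/abbb meet in 2. 2b->2: no, cba/abbb meet in 2. Open state 3: 2b->3.
cc: 2c undefined. 2c->0: no, abca/ba meet in 1. 2c->1: no, aac/ba meet in 1. 2c->2: no, abcb/bcb meet in 3. 2c->3: no, aac/bcb meet in 3. Open state 4: 2c->4.
cba: 3a undefined. 3a->0: ok.
abbb: 3b undefined. 3b->0: no, b/abbb meet in 0. 3b->1: ok.
abca: 4a undefined. 4a->0: ok.
abcb: 4b undefined. 4b->0: ok.
abcc: 4c undefined. 4c->0: ok.
ababc: 3c undefined. 3c->0: ok.
All examples now run through 5 states with every (state, symbol) defined. Accept strings end in {0,2,4}, Reject strings end in {1,3}; accept={0,2,4}.

states=5 start=0 accept={0,2,4} delta: 0a->1 0b->0 0c->2 1a->2 1b->2 1c->0 2a->2 2b->3 2c->4 3a->0 3b->1 3c->0 4a->0 4b->0 4c->0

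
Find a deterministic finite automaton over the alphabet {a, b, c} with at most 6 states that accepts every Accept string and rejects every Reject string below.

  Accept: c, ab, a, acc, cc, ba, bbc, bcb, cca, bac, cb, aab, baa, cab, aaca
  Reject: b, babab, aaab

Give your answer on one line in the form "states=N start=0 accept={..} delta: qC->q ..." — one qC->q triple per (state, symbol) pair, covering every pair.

State merging on the prefix tree: take the shortest (then alphabetical) example prefix whose next move is undefined and point that move at state 0, else 1, else 2, ...; a target is out if some Accept/Reject pair would then sit in one state with the same input left (inseparable). If every existing state is out, open a new one.
a: 0a undefined. 0a->0: no, ab/b meet in 0 with "b" left. Open state 1: 0a->1.
b: 0b undefined. 0b->0: ok.
c: 0c undefined. 0c->0: no, c/b meet in 0. 0c->1: ok.
aa: 1a undefined. 1a->0: no, ab/aaab meet in 1 with "b" left. 1a->1: no, ab/aaab meet in 1 with "b" left. Open state 2: 1a->2.
ab: 1b undefined. 1b->0: no, ab/b meet in 0. 1b->1: no, aab/babab meet in 2 with "b" left. 1b->2: ok.
ac: 1c undefined. 1c->0: no, cc/b meet in 0. 1c->1: ok.
aaa: 2a undefined. 2a->0: ok.
aab: 2b undefined. 2b->0: no, aab/b meet in 0. 2b->1: ok.
aac: 2c undefined. 2c->0: ok.
All examples now run through 3 states with every (state, symbol) defined. Accept strings end in {1,2}, Reject strings end in {0}; accept={1,2}.

states=3 start=0 accept={1,2} delta: 0a->1 0b->0 0c->1 1a->2 1b->2 1c->1 2a->0 2b->1 2c->0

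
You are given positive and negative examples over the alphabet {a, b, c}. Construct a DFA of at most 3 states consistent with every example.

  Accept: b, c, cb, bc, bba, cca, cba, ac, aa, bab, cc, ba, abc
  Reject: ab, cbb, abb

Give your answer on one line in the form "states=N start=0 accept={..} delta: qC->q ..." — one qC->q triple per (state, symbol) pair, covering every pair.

Fold the examples into a partial DFA from state 0: repeatedly fix the first undefined (state, symbol) met by the shortest-then-alphabetical prefix, trying targets in increasing order and rejecting any under which an Accept and a Reject string meet in one state with the same remainder; add a state when all current targets are rejected. Accepting states are where Accept strings end.
a: 0a undefined. 0a->0: no, b/ab meet in 0 with "b" left. Open state 1: 0a->1.
b: 0b undefined. 0b->0: no, bab/ab meet in 1 with "b" left. 0b->1: ok.
c: 0c undefined. 0c->0: ok.
aa: 1a undefined. 1a->0: ok.
ab: 1b undefined. 1b->0: no, b/abb meet in 1. 1b->1: no, b/ab meet in 1. Open state 2: 1b->2.
ac: 1c undefined. 1c->0: ok.
abb: 2b undefined. 2b->0: no, c/abb meet in 0. 2b->1: no, b/abb meet in 1. 2b->2: ok.
abc: 2c undefined. 2c->0: ok.
bba: 2a undefined. 2a->0: ok.
All examples now run through 3 states with every (state, symbol) defined. Accept strings end in {0,1}, Reject strings end in {2}; accept={0,1}.

states=3 start=0 accept={0,1} delta: 0a->1 0b->1 0c->0 1a->0 1b->2 1c->0 2a->0 2b->2 2c->0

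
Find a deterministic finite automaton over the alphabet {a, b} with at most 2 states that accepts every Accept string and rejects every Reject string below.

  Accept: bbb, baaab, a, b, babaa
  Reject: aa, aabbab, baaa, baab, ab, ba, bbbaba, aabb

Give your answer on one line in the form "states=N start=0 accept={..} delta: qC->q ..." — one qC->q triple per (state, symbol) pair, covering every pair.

Fold the examples into a partial DFA from state 0: repeatedly fix the first undefined (state, symbol) met by the shortest-then-alphabetical prefix, trying targets in increasing order and rejecting any under which an Accept and a Reject string meet in one state with the same remainder; add a state when all current targets are rejected. Accepting states are where Accept strings end.
a: 0a undefined. 0a->0: no, a/aa meet in 0. Open state 1: 0a->1.
b: 0b undefined. 0b->0: no, a/ba meet in 1. 0b->1: ok.
aa: 1a undefined. 1a->0: ok.
ab: 1b undefined. 1b->0: ok.
All examples now run through 2 states with every (state, symbol) defined. Accept strings end in {1}, Reject strings end in {0}; accept={1}.

states=2 start=0 accept={1} delta: 0a->1 0b->1 1a->0 1b->0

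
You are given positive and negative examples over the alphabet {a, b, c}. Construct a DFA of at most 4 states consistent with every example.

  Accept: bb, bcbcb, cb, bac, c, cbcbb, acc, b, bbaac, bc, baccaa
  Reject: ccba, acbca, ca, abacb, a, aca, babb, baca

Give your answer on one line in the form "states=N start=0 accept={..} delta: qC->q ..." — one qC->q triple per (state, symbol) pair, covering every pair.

Grow the machine one transition at a time. Run the examples from 0; the earliest place one falls off (shortest prefix, ties alphabetical) gets sent to the lowest-numbered state that keeps every Accept/Reject pair distinguishable — a pair clashes when both reach the same state with identical unread suffix — and to a fresh state only if none does.
a: 0a undefined. 0a->0: ok.
b: 0b undefined. 0b->0: no, bb/a meet in 0. Open state 1: 0b->1.
c: 0c undefined. 0c->0: no, c/ca meet in 0. 0c->1: ok.
ba: 1a undefined. 1a->0: no, bb/abacb meet in 1 with "b" left. 1a->1: no, c/ca meet in 1. Open state 2: 1a->2.
bb: 1b undefined. 1b->0: no, bb/a meet in 0. 1b->1: ok.
bc: 1c undefined. 1c->0: no, acc/acbca meet in 0. 1c->1: ok.
bab: 2b undefined. 2b->0: no, bb/babb meet in 1. 2b->1: no, bb/babb meet in 1. 2b->2: ok.
bac: 2c undefined. 2c->0: no, bb/abacb meet in 1. 2c->1: no, bb/abacb meet in 1. 2c->2: no, bac/ccba meet in 2. Open state 3: 2c->3.
baca: 3a undefined. 3a->0: ok.
bacc: 3c undefined. 3c->0: no, baccaa/a meet in 0. 3c->1: ok.
bbaa: 2a undefined. 2a->0: no, baccaa/a meet in 0. 2a->1: ok.
abacb: 3b undefined. 3b->0: ok.
All examples now run through 4 states with every (state, symbol) defined. Accept strings end in {1,3}, Reject strings end in {0,2}; accept={1,3}.

states=4 start=0 accept={1,3} delta: 0a->0 0b->1 0c->1 1a->2 1b->1 1c->1 2a->1 2b->2 2c->3 3a->0 3b->0 3c->1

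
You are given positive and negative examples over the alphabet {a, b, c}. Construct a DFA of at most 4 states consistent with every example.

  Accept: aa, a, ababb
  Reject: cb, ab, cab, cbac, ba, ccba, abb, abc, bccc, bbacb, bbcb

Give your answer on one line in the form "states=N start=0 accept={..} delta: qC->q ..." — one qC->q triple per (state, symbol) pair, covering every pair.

states=3 start=0 accept={0} delta: 0a->0 0b->1 0c->0 1a->1 1b->2 1c->1 2a->0 2b->0 2c->0

State merging on the prefix tree: take the shortest (then alphabetical) example prefix whose next move is undefined and point that move at state 0, else 1, else 2, ...; a target is out if some Accept/Reject pair would then sit in one state with the same input left (inseparable). If every existing state is out, open a new one.
a: 0a undefined. 0a->0: ok.
b: 0b undefined. 0b->0: no, aa/ab meet in 0. Open state 1: 0b->1.
c: 0c undefined. 0c->0: ok.
ba: 1a undefined. 1a->0: no, aa/cbac meet in 0. 1a->1: ok.
bb: 1b undefined. 1b->0: no, aa/abb meet in 0. 1b->1: no, ababb/cb meet in 1. Open state 2: 1b->2.
bc: 1c undefined. 1c->0: no, aa/cbac meet in 0. 1c->1: ok.
bba: 2a undefined. 2a->0: ok.
bbc: 2c undefined. 2c->0: ok.
ababb: 2b undefined. 2b->0: ok.
All examples now run through 3 states with every (state, symbol) defined. Accept strings end in {0}, Reject strings end in {1,2}; accept={0}.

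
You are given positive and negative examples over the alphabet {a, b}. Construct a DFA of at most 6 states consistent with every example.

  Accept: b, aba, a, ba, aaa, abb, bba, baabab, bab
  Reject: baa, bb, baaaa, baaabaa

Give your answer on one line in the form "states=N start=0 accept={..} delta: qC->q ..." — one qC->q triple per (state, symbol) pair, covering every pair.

Fold the examples into a partial DFA from state 0: repeatedly fix the first undefined (state, symbol) met by the shortest-then-alphabetical prefix, trying targets in increasing order and rejecting any under which an Accept and a Reject string meet in one state with the same remainder; add a state when all current targets are rejected. Accepting states are where Accept strings end.
a: 0a undefined. 0a->0: no, abb/bb meet in 0 with "bb" left. Open state 1: 0a->1.
b: 0b undefined. 0b->0: no, b/bb meet in 0. 0b->1: no, aaa/baa meet in 1 with "aa" left. Open state 2: 0b->2.
aa: 1a undefined. 1a->0: ok.
ab: 1b undefined. 1b->0: ok.
ba: 2a undefined. 2a->0: no, aba/baa meet in 1. 2a->1: no, baabab/baa meet in 0. 2a->2: no, b/baa meet in 2. Open state 3: 2a->3.
bb: 2b undefined. 2b->0: ok.
baa: 3a undefined. 3a->0: ok.
bab: 3b undefined. 3b->0: no, baabab/baa meet in 0. 3b->1: ok.
All examples now run through 4 states with every (state, symbol) defined. Accept strings end in {1,2,3}, Reject strings end in {0}; accept={1,2,3}.

states=4 start=0 accept={1,2,3} delta: 0a->1 0b->2 1a->0 1b->0 2a->3 2b->0 3a->0 3b->1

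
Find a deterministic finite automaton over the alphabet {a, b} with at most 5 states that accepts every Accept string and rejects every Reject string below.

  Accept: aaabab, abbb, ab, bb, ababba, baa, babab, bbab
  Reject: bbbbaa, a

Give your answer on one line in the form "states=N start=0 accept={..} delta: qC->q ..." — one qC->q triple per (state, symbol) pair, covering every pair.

states=3 start=0 accept={1,2} delta: 0a->0 0b->1 1a->1 1b->2 2a->0 2b->1

State merging on the prefix tree: take the shortest (then alphabetical) example prefix whose next move is undefined and point that move at state 0, else 1, else 2, ...; a target is out if some Accept/Reject pair would then sit in one state with the same input left (inseparable). If every existing state is out, open a new one.
a: 0a undefined. 0a->0: ok.
b: 0b undefined. 0b->0: no, aaabab/bbbbaa meet in 0. Open state 1: 0b->1.
ba: 1a undefined. 1a->0: no, baa/a meet in 0. 1a->1: ok.
bb: 1b undefined. 1b->0: no, aaabab/bbbbaa meet in 0. 1b->1: no, aaabab/bbbbaa meet in 1. Open state 2: 1b->2.
bba: 2a undefined. 2a->0: ok.
bbb: 2b undefined. 2b->0: no, abbb/a meet in 0. 2b->1: ok.
All examples now run through 3 states with every (state, symbol) defined. Accept strings end in {1,2}, Reject strings end in {0}; accept={1,2}.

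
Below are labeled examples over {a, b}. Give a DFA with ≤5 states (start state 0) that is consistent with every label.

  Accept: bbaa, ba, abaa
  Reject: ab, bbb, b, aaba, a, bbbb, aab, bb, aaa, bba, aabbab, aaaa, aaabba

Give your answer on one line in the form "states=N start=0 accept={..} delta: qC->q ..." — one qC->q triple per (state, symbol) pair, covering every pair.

states=3 start=0 accept={2} delta: 0a->1 0b->1 1a->2 1b->0 2a->0 2b->0

Fold the examples into a partial DFA from state 0: repeatedly fix the first undefined (state, symbol) met by the shortest-then-alphabetical prefix, trying targets in increasing order and rejecting any under which an Accept and a Reject string meet in one state with the same remainder; add a state when all current targets are rejected. Accepting states are where Accept strings end.
a: 0a undefined. 0a->0: no, ba/aaba meet in 0 with "ba" left. Open state 1: 0a->1.
b: 0b undefined. 0b->0: no, ba/a meet in 1. 0b->1: ok.
aa: 1a undefined. 1a->0: no, ba/aaba meet in 0. 1a->1: no, ba/b meet in 1. Open state 2: 1a->2.
ab: 1b undefined. 1b->0: ok.
aaa: 2a undefined. 2a->0: ok.
aab: 2b undefined. 2b->0: ok.
All examples now run through 3 states with every (state, symbol) defined. Accept strings end in {2}, Reject strings end in {0,1}; accept={2}.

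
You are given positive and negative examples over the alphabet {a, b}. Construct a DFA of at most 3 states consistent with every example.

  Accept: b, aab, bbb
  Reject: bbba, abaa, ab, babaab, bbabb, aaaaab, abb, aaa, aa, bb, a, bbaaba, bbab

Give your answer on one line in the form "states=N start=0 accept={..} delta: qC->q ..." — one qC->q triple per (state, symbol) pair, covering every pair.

Fold the examples into a partial DFA from state 0: repeatedly fix the first undefined (state, symbol) met by the shortest-then-alphabetical prefix, trying targets in increasing order and rejecting any under which an Accept and a Reject string meet in one state with the same remainder; add a state when all current targets are rejected. Accepting states are where Accept strings end.
a: 0a undefined. 0a->0: no, b/ab meet in 0 with "b" left. Open state 1: 0a->1.
b: 0b undefined. 0b->0: no, b/bb meet in 0. 0b->1: no, b/a meet in 1. Open state 2: 0b->2.
aa: 1a undefined. 1a->0: ok.
ab: 1b undefined. 1b->0: no, b/abb meet in 2. 1b->1: ok.
ba: 2a undefined. 2a->0: ok.
bb: 2b undefined. 2b->0: ok.
All examples now run through 3 states with every (state, symbol) defined. Accept strings end in {2}, Reject strings end in {0,1}; accept={2}.

states=3 start=0 accept={2} delta: 0a->1 0b->2 1a->0 1b->1 2a->0 2b->0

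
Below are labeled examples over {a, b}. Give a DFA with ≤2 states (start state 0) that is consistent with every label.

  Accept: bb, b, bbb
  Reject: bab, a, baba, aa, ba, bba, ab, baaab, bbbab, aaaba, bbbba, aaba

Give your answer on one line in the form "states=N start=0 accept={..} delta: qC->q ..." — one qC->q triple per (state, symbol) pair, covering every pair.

states=2 start=0 accept={0} delta: 0a->1 0b->0 1a->1 1b->1

Fold the examples into a partial DFA from state 0: repeatedly fix the first undefined (state, symbol) met by the shortest-then-alphabetical prefix, trying targets in increasing order and rejecting any under which an Accept and a Reject string meet in one state with the same remainder; add a state when all current targets are rejected. Accepting states are where Accept strings end.
a: 0a undefined. 0a->0: no, b/ab meet in 0 with "b" left. Open state 1: 0a->1.
b: 0b undefined. 0b->0: ok.
aa: 1a undefined. 1a->0: no, bb/aa meet in 0. 1a->1: ok.
ab: 1b undefined. 1b->0: no, bb/bab meet in 0. 1b->1: ok.
All examples now run through 2 states with every (state, symbol) defined. Accept strings end in {0}, Reject strings end in {1}; accept={0}.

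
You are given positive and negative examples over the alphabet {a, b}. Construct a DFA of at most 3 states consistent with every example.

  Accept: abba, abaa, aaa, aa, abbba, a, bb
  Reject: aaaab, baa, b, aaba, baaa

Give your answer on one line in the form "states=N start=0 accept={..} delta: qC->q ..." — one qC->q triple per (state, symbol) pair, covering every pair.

Fold the examples into a partial DFA from state 0: repeatedly fix the first undefined (state, symbol) met by the shortest-then-alphabetical prefix, trying targets in increasing order and rejecting any under which an Accept and a Reject string meet in one state with the same remainder; add a state when all current targets are rejected. Accepting states are where Accept strings end.
a: 0a undefined. 0a->0: no, abaa/baa meet in 0 with "baa" left. Open state 1: 0a->1.
b: 0b undefined. 0b->0: no, aaa/baaa meet in 1 with "aa" left. 0b->1: no, aaa/baa meet in 1 with "aa" left. Open state 2: 0b->2.
aa: 1a undefined. 1a->0: ok.
ab: 1b undefined. 1b->0: no, abba/aaba meet in 2 with "a" left. 1b->1: ok.
ba: 2a undefined. 2a->0: no, abba/aaba meet in 0. 2a->1: no, abba/baa meet in 0. 2a->2: ok.
bb: 2b undefined. 2b->0: ok.
All examples now run through 3 states with every (state, symbol) defined. Accept strings end in {0,1}, Reject strings end in {2}; accept={0,1}.

states=3 start=0 accept={0,1} delta: 0a->1 0b->2 1a->0 1b->1 2a->2 2b->0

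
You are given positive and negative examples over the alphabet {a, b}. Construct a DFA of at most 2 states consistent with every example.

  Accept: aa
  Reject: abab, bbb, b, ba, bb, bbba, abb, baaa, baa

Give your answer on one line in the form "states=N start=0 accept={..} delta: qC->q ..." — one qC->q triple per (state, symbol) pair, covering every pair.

State merging on the prefix tree: take the shortest (then alphabetical) example prefix whose next move is undefined and point that move at state 0, else 1, else 2, ...; a target is out if some Accept/Reject pair would then sit in one state with the same input left (inseparable). If every existing state is out, open a new one.
a: 0a undefined. 0a->0: ok.
b: 0b undefined. 0b->0: no, aa/abab meet in 0. Open state 1: 0b->1.
ba: 1a undefined. 1a->0: no, aa/ba meet in 0. 1a->1: ok.
bb: 1b undefined. 1b->0: no, aa/abab meet in 0. 1b->1: ok.
All examples now run through 2 states with every (state, symbol) defined. Accept strings end in {0}, Reject strings end in {1}; accept={0}.

states=2 start=0 accept={0} delta: 0a->0 0b->1 1a->1 1b->1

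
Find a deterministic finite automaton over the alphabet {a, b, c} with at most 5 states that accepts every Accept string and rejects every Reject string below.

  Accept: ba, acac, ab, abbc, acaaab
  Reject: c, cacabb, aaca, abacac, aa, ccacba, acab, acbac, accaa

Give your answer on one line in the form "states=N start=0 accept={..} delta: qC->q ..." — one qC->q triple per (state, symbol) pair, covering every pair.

states=5 start=0 accept={1,4} delta: 0a->0 0b->1 0c->2 1a->1 1b->1 1c->4 2a->3 2b->0 2c->0 3a->0 3b->0 3c->4 4a->4 4b->2 4c->0

Fold the examples into a partial DFA from state 0: repeatedly fix the first undefined (state, symbol) met by the shortest-then-alphabetical prefix, trying targets in increasing order and rejecting any under which an Accept and a Reject string meet in one state with the same remainder; add a state when all current targets are rejected. Accepting states are where Accept strings end.
a: 0a undefined. 0a->0: ok.
b: 0b undefined. 0b->0: no, ba/aa meet in 0. Open state 1: 0b->1.
c: 0c undefined. 0c->0: no, ba/ccacba meet in 1 with "a" left. 0c->1: no, ba/aaca meet in 1 with "a" left. Open state 2: 0c->2.
ba: 1a undefined. 1a->0: no, ba/aa meet in 0. 1a->1: ok.
ca: 2a undefined. 2a->0: no, ba/acab meet in 1. 2a->1: no, ba/aaca meet in 1. 2a->2: no, acaaab/acab meet in 2 with "b" left. Open state 3: 2a->3.
cc: 2c undefined. 2c->0: ok.
abb: 1b undefined. 1b->0: no, abbc/c meet in 2. 1b->1: ok.
acb: 2b undefined. 2b->0: ok.
cac: 3c undefined. 3c->0: no, ba/cacabb meet in 1. 3c->1: no, ba/cacabb meet in 1. 3c->2: no, acac/c meet in 2. 3c->3: no, acac/aaca meet in 3. Open state 4: 3c->4.
abac: 1c undefined. 1c->0: no, abbc/aa meet in 0. 1c->1: no, ba/abacac meet in 1. 1c->2: no, acac/abacac meet in 4. 1c->3: no, abbc/aaca meet in 3. 1c->4: ok.
acaa: 3a undefined. 3a->0: ok.
acab: 3b undefined. 3b->0: ok.
caca: 4a undefined. 4a->0: no, ba/cacabb meet in 1. 4a->1: no, ba/cacabb meet in 1. 4a->2: no, ba/cacabb meet in 1. 4a->3: no, ba/cacabb meet in 1. 4a->4: ok.
cacab: 4b undefined. 4b->0: no, ba/cacabb meet in 1. 4b->1: no, ba/cacabb meet in 1. 4b->2: ok.
abacac: 4c undefined. 4c->0: ok.
All examples now run through 5 states with every (state, symbol) defined. Accept strings end in {1,4}, Reject strings end in {0,2,3}; accept={1,4}.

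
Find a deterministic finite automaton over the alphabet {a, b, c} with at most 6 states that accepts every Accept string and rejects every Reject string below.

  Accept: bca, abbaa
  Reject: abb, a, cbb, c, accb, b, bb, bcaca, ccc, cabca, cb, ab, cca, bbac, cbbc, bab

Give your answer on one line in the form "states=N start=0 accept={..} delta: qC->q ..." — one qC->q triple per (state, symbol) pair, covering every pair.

states=4 start=0 accept={3} delta: 0a->0 0b->1 0c->2 1a->0 1b->2 1c->2 2a->3 2b->0 2c->0 3a->3 3b->2 3c->0

State merging on the prefix tree: take the shortest (then alphabetical) example prefix whose next move is undefined and point that move at state 0, else 1, else 2, ...; a target is out if some Accept/Reject pair would then sit in one state with the same input left (inseparable). If every existing state is out, open a new one.
a: 0a undefined. 0a->0: ok.
b: 0b undefined. 0b->0: no, abbaa/abb meet in 0. Open state 1: 0b->1.
c: 0c undefined. 0c->0: no, bca/cabca meet in 1 with "ca" left. 0c->1: no, bca/cca meet in 1 with "ca" left. Open state 2: 0c->2.
ba: 1a undefined. 1a->0: ok.
bb: 1b undefined. 1b->0: no, abbaa/abb meet in 0. 1b->1: no, abbaa/a meet in 0. 1b->2: ok.
bc: 1c undefined. 1c->0: no, bca/a meet in 0. 1c->1: no, bca/a meet in 0. 1c->2: ok.
ca: 2a undefined. 2a->0: no, bca/a meet in 0. 2a->1: no, bca/b meet in 1. 2a->2: no, bca/abb meet in 2. Open state 3: 2a->3.
cb: 2b undefined. 2b->0: ok.
cc: 2c undefined. 2c->0: ok.
cab: 3b undefined. 3b->0: no, bca/cabca meet in 3. 3b->1: no, bca/cabca meet in 3. 3b->2: ok.
bbac: 3c undefined. 3c->0: ok.
abbaa: 3a undefined. 3a->0: no, abbaa/a meet in 0. 3a->1: no, abbaa/cbb meet in 1. 3a->2: no, abbaa/abb meet in 2. 3a->3: ok.
All examples now run through 4 states with every (state, symbol) defined. Accept strings end in {3}, Reject strings end in {0,1,2}; accept={3}.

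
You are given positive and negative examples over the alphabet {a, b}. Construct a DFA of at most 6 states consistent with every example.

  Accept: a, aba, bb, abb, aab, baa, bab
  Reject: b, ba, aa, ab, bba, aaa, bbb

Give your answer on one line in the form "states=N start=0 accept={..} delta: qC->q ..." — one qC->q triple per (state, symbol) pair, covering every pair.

Grow the machine one transition at a time. Run the examples from 0; the earliest place one falls off (shortest prefix, ties alphabetical) gets sent to the lowest-numbered state that keeps every Accept/Reject pair distinguishable — a pair clashes when both reach the same state with identical unread suffix — and to a fresh state only if none does.
a: 0a undefined. 0a->0: no, a/aa meet in 0. Open state 1: 0a->1.
b: 0b undefined. 0b->0: no, a/ba meet in 1. 0b->1: no, a/b meet in 1. Open state 2: 0b->2.
aa: 1a undefined. 1a->0: no, a/aaa meet in 1. 1a->1: no, a/aa meet in 1. 1a->2: ok.
ab: 1b undefined. 1b->0: no, abb/b meet in 2. 1b->1: no, a/ab meet in 1. 1b->2: no, aba/ba meet in 2 with "a" left. Open state 3: 1b->3.
ba: 2a undefined. 2a->0: no, bab/b meet in 2. 2a->1: no, a/ba meet in 1. 2a->2: no, baa/b meet in 2. 2a->3: ok.
bb: 2b undefined. 2b->0: no, a/bba meet in 1. 2b->1: ok.
aba: 3a undefined. 3a->0: ok.
abb: 3b undefined. 3b->0: ok.
All examples now run through 4 states with every (state, symbol) defined. Accept strings end in {0,1}, Reject strings end in {2,3}; accept={0,1}.

states=4 start=0 accept={0,1} delta: 0a->1 0b->2 1a->2 1b->3 2a->3 2b->1 3a->0 3b->0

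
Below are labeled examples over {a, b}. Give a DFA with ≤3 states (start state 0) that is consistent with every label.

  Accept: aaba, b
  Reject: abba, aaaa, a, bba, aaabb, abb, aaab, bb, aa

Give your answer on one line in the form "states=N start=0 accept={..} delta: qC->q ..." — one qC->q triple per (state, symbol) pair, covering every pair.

states=3 start=0 accept={2} delta: 0a->1 0b->2 1a->0 1b->1 2a->2 2b->0

Fold the examples into a partial DFA from state 0: repeatedly fix the first undefined (state, symbol) met by the shortest-then-alphabetical prefix, trying targets in increasing order and rejecting any under which an Accept and a Reject string meet in one state with the same remainder; add a state when all current targets are rejected. Accepting states are where Accept strings end.
a: 0a undefined. 0a->0: no, b/aaab meet in 0 with "b" left. Open state 1: 0a->1.
b: 0b undefined. 0b->0: no, b/bb meet in 0. 0b->1: no, b/a meet in 1. Open state 2: 0b->2.
aa: 1a undefined. 1a->0: ok.
ab: 1b undefined. 1b->0: no, aaba/abba meet in 2 with "a" left. 1b->1: ok.
bb: 2b undefined. 2b->0: ok.
aaba: 2a undefined. 2a->0: no, aaba/abba meet in 0. 2a->1: no, aaba/a meet in 1. 2a->2: ok.
All examples now run through 3 states with every (state, symbol) defined. Accept strings end in {2}, Reject strings end in {0,1}; accept={2}.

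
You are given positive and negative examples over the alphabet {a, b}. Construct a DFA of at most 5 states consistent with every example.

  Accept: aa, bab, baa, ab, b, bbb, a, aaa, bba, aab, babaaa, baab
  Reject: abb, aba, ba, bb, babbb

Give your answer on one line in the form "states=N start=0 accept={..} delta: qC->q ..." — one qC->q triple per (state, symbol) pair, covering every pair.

Grow the machine one transition at a time. Run the examples from 0; the earliest place one falls off (shortest prefix, ties alphabetical) gets sent to the lowest-numbered state that keeps every Accept/Reject pair distinguishable — a pair clashes when both reach the same state with identical unread suffix — and to a fresh state only if none does.
a: 0a undefined. 0a->0: ok.
b: 0b undefined. 0b->0: no, aa/abb meet in 0. Open state 1: 0b->1.
ba: 1a undefined. 1a->0: no, aa/aba meet in 0. 1a->1: no, bab/abb meet in 1 with "b" left. Open state 2: 1a->2.
bb: 1b undefined. 1b->0: no, aa/abb meet in 0. 1b->1: no, ab/abb meet in 1. 1b->2: ok.
baa: 2a undefined. 2a->0: ok.
bab: 2b undefined. 2b->0: ok.
All examples now run through 3 states with every (state, symbol) defined. Accept strings end in {0,1}, Reject strings end in {2}; accept={0,1}.

states=3 start=0 accept={0,1} delta: 0a->0 0b->1 1a->2 1b->2 2a->0 2b->0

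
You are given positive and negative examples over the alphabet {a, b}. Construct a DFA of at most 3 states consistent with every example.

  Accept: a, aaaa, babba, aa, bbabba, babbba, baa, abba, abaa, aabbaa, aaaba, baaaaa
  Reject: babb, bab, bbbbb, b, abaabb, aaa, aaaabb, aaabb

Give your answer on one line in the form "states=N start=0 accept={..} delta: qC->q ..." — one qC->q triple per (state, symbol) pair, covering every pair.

State merging on the prefix tree: take the shortest (then alphabetical) example prefix whose next move is undefined and point that move at state 0, else 1, else 2, ...; a target is out if some Accept/Reject pair would then sit in one state with the same input left (inseparable). If every existing state is out, open a new one.
a: 0a undefined. 0a->0: no, a/aaa meet in 0. Open state 1: 0a->1.
b: 0b undefined. 0b->0: ok.
aa: 1a undefined. 1a->0: no, a/aaa meet in 1. 1a->1: no, a/aaa meet in 1. Open state 2: 1a->2.
ab: 1b undefined. 1b->0: ok.
aaa: 2a undefined. 2a->0: ok.
aab: 2b undefined. 2b->0: ok.
All examples now run through 3 states with every (state, symbol) defined. Accept strings end in {1,2}, Reject strings end in {0}; accept={1,2}.

states=3 start=0 accept={1,2} delta: 0a->1 0b->0 1a->2 1b->0 2a->0 2b->0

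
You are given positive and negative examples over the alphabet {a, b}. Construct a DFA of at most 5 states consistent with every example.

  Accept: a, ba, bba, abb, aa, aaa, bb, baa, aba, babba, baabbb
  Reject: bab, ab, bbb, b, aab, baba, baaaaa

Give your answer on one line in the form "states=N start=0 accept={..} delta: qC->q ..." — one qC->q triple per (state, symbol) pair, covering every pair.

states=5 start=0 accept={0,2,3} delta: 0a->0 0b->1 1a->2 1b->0 2a->3 2b->4 3a->4 3b->0 4a->4 4b->0

Fold the examples into a partial DFA from state 0: repeatedly fix the first undefined (state, symbol) met by the shortest-then-alphabetical prefix, trying targets in increasing order and rejecting any under which an Accept and a Reject string meet in one state with the same remainder; add a state when all current targets are rejected. Accepting states are where Accept strings end.
a: 0a undefined. 0a->0: ok.
b: 0b undefined. 0b->0: no, a/bab meet in 0. Open state 1: 0b->1.
ba: 1a undefined. 1a->0: no, a/baba meet in 0. 1a->1: no, ba/ab meet in 1. Open state 2: 1a->2.
bb: 1b undefined. 1b->0: ok.
baa: 2a undefined. 2a->0: no, a/baaaaa meet in 0. 2a->1: no, ba/baaaaa meet in 2. 2a->2: no, ba/baaaaa meet in 2. Open state 3: 2a->3.
bab: 2b undefined. 2b->0: no, a/bab meet in 0. 2b->1: no, ba/baba meet in 2. 2b->2: no, ba/bab meet in 2. 2b->3: no, baa/bab meet in 3. Open state 4: 2b->4.
baaa: 3a undefined. 3a->0: no, a/baaaaa meet in 0. 3a->1: no, baa/baaaaa meet in 3. 3a->2: no, ba/baaaaa meet in 2. 3a->3: no, baa/baaaaa meet in 3. 3a->4: ok.
baab: 3b undefined. 3b->0: ok.
baba: 4a undefined. 4a->0: no, a/baba meet in 0. 4a->1: no, ba/baaaaa meet in 2. 4a->2: no, ba/baba meet in 2. 4a->3: no, baa/baba meet in 3. 4a->4: ok.
babb: 4b undefined. 4b->0: ok.
All examples now run through 5 states with every (state, symbol) defined. Accept strings end in {0,2,3}, Reject strings end in {1,4}; accept={0,2,3}.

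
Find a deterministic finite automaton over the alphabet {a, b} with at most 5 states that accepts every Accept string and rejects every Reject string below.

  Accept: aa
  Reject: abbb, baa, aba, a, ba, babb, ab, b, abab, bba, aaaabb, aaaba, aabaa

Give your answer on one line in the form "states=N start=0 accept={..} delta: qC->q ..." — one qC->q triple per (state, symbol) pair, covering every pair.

states=3 start=0 accept={0} delta: 0a->1 0b->2 1a->0 1b->2 2a->2 2b->2

Fold the examples into a partial DFA from state 0: repeatedly fix the first undefined (state, symbol) met by the shortest-then-alphabetical prefix, trying targets in increasing order and rejecting any under which an Accept and a Reject string meet in one state with the same remainder; add a state when all current targets are rejected. Accepting states are where Accept strings end.
a: 0a undefined. 0a->0: no, aa/a meet in 0. Open state 1: 0a->1.
b: 0b undefined. 0b->0: no, aa/baa meet in 1 with "a" left. 0b->1: no, aa/ba meet in 1 with "a" left. Open state 2: 0b->2.
aa: 1a undefined. 1a->0: ok.
ab: 1b undefined. 1b->0: no, aa/ab meet in 0. 1b->1: no, aa/aba meet in 0. 1b->2: ok.
ba: 2a undefined. 2a->0: no, aa/aba meet in 0. 2a->1: no, aa/baa meet in 0. 2a->2: ok.
bb: 2b undefined. 2b->0: no, aa/abab meet in 0. 2b->1: no, aa/bba meet in 0. 2b->2: ok.
All examples now run through 3 states with every (state, symbol) defined. Accept strings end in {0}, Reject strings end in {1,2}; accept={0}.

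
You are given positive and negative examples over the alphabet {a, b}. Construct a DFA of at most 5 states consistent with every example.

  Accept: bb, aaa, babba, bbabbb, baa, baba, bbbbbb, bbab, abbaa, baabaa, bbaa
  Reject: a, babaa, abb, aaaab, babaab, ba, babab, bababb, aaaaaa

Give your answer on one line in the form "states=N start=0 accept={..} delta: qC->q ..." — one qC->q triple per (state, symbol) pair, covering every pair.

Fold the examples into a partial DFA from state 0: repeatedly fix the first undefined (state, symbol) met by the shortest-then-alphabetical prefix, trying targets in increasing order and rejecting any under which an Accept and a Reject string meet in one state with the same remainder; add a state when all current targets are rejected. Accepting states are where Accept strings end.
a: 0a undefined. 0a->0: no, bb/abb meet in 0 with "bb" left. Open state 1: 0a->1.
b: 0b undefined. 0b->0: ok.
aa: 1a undefined. 1a->0: no, bb/aaaab meet in 0. 1a->1: no, aaa/a meet in 1. Open state 2: 1a->2.
ab: 1b undefined. 1b->0: no, bb/abb meet in 0. 1b->1: no, aaa/babaa meet in 2 with "a" left. 1b->2: ok.
aaa: 2a undefined. 2a->0: no, bb/babab meet in 0. 2a->1: no, aaa/a meet in 1. 2a->2: no, aaa/babaa meet in 2. Open state 3: 2a->3.
abb: 2b undefined. 2b->0: no, bb/abb meet in 0. 2b->1: ok.
aaaa: 3a undefined. 3a->0: no, bb/babaa meet in 0. 3a->1: no, aaa/aaaaaa meet in 3. 3a->2: no, babba/babaa meet in 2. 3a->3: no, aaa/babaa meet in 3. Open state 4: 3a->4.
aaaaa: 4a undefined. 4a->0: ok.
aaaab: 4b undefined. 4b->0: no, bb/aaaab meet in 0. 4b->1: ok.
babab: 3b undefined. 3b->0: no, bb/babab meet in 0. 3b->1: no, babba/bababb meet in 2. 3b->2: no, babba/babab meet in 2. 3b->3: no, aaa/babab meet in 3. 3b->4: ok.
All examples now run through 5 states with every (state, symbol) defined. Accept strings end in {0,2,3}, Reject strings end in {1,4}; accept={0,2,3}.

states=5 start=0 accept={0,2,3} delta: 0a->1 0b->0 1a->2 1b->2 2a->3 2b->1 3a->4 3b->4 4a->0 4b->1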